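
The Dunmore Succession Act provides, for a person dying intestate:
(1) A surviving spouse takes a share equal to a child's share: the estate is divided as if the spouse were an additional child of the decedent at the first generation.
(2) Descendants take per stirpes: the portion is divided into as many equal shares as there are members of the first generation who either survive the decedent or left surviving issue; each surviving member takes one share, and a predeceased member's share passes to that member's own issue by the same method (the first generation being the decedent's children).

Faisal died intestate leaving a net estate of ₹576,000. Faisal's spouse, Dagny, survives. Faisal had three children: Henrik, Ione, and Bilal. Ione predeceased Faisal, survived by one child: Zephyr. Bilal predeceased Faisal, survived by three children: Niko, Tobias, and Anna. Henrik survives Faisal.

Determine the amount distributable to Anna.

The spouse counts as an additional share at the children's level, so there are 4 primary shares of ₹144,000. Dagny takes one such share (₹144,000).
The children's combined portion (₹432,000) is divided into 3 shares of ₹144,000: Henrik takes ₹144,000; Ione's ₹144,000 share passes to Ione's issue; Bilal's ₹144,000 share passes to Bilal's issue.
Ione's share (₹144,000) passes entirely to Zephyr.
Bilal's share (₹144,000) is divided into 3 shares of ₹48,000: Niko, Tobias, and Anna each take ₹48,000.

Anna receives ₹48,000.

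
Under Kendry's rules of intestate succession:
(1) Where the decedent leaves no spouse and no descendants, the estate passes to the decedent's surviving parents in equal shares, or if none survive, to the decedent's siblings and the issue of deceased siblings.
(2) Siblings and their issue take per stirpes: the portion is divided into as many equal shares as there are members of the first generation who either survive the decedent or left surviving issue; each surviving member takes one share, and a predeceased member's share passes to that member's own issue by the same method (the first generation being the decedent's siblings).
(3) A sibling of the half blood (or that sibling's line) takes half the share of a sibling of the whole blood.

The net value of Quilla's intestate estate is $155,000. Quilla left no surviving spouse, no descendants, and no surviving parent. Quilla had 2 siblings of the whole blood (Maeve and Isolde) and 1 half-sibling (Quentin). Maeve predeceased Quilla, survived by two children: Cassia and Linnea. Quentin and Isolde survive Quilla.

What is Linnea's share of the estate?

Linnea receives $31,000.

The entire $155,000 passes to the siblings and their issue.
Counting each half-blood sibling's line as half a unit, there are 5/2 units in $155,000, so one unit is $62,000. Whole-blood lines (Maeve and Isolde) take $62,000 each; half-blood lines (Quentin) take $31,000 each.
Maeve's share ($62,000) is divided into 2 shares of $31,000: Cassia and Linnea each take $31,000.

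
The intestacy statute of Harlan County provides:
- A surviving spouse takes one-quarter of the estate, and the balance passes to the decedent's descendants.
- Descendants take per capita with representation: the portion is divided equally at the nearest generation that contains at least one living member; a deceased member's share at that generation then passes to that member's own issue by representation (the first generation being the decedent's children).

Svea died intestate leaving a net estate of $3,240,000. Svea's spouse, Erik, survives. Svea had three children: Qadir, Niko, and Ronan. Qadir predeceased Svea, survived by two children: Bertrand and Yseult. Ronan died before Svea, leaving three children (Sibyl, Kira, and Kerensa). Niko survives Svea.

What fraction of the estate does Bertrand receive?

Erik takes one-quarter of $3,240,000 = $810,000. The remaining $2,430,000 passes to the descendants.
The descendants' portion ($2,430,000) is divided into 3 shares of $810,000: Niko takes $810,000; Qadir's $810,000 share passes to Qadir's issue; Ronan's $810,000 share passes to Ronan's issue.
Qadir's share ($810,000) is divided into 2 shares of $405,000: Bertrand and Yseult each take $405,000.
Ronan's share ($810,000) is divided into 3 shares of $270,000: Sibyl, Kira, and Kerensa each take $270,000.

Bertrand receives 1/8 of the estate.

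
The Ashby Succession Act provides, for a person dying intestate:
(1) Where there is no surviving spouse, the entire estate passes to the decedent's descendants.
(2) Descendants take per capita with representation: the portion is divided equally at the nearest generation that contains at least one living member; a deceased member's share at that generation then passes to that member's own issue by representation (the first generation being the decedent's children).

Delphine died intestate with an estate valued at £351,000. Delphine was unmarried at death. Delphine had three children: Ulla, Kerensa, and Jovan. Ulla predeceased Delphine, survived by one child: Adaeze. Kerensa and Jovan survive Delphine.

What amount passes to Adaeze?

Adaeze receives £117,000.

The entire £351,000 passes to the descendants.
That amount (£351,000) is divided into 3 shares of £117,000: Kerensa and Jovan each take £117,000; Ulla's £117,000 share passes to Ulla's issue.
Ulla's share (£117,000) passes entirely to Adaeze.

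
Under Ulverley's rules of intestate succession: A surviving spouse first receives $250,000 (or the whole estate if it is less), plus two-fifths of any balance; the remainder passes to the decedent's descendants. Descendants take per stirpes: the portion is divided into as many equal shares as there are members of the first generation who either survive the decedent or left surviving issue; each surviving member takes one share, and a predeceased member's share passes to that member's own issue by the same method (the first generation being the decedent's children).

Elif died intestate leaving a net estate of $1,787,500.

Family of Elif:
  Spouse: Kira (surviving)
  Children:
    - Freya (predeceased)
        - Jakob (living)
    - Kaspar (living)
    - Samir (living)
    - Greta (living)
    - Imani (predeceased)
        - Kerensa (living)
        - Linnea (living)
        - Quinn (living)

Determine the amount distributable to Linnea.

Linnea receives $61,500.

Kira first takes $250,000, leaving a balance of $1,537,500. Kira then takes two-fifths of the balance ($615,000), for a total of $865,000. The remaining $922,500 passes to the descendants.
The descendants' portion ($922,500) is divided into 5 shares of $184,500: Kaspar, Samir, and Greta each take $184,500; Freya's $184,500 share passes to Freya's issue; Imani's $184,500 share passes to Imani's issue.
Freya's share ($184,500) passes entirely to Jakob.
Imani's share ($184,500) is divided into 3 shares of $61,500: Kerensa, Linnea, and Quinn each take $61,500.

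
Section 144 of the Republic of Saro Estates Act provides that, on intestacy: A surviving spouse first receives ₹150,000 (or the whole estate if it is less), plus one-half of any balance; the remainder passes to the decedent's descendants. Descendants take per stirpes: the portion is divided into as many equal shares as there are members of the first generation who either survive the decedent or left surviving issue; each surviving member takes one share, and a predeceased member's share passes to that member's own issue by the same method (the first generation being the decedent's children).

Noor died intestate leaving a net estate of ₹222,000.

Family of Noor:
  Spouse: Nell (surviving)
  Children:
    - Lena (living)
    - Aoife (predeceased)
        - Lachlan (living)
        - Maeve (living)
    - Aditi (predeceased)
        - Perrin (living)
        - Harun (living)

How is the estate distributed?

Nell: ₹186,000; Lena: ₹12,000; Lachlan: ₹6,000; Maeve: ₹6,000; Perrin: ₹6,000; Harun: ₹6,000

Nell first takes ₹150,000, leaving a balance of ₹72,000. Nell then takes one-half of the balance (₹36,000), for a total of ₹186,000. The remaining ₹36,000 passes to the descendants.
The descendants' portion (₹36,000) is divided into 3 shares of ₹12,000: Lena takes ₹12,000; Aoife's ₹12,000 share passes to Aoife's issue; Aditi's ₹12,000 share passes to Aditi's issue.
Aoife's share (₹12,000) is divided into 2 shares of ₹6,000: Lachlan and Maeve each take ₹6,000.
Aditi's share (₹12,000) is divided into 2 shares of ₹6,000: Perrin and Harun each take ₹6,000.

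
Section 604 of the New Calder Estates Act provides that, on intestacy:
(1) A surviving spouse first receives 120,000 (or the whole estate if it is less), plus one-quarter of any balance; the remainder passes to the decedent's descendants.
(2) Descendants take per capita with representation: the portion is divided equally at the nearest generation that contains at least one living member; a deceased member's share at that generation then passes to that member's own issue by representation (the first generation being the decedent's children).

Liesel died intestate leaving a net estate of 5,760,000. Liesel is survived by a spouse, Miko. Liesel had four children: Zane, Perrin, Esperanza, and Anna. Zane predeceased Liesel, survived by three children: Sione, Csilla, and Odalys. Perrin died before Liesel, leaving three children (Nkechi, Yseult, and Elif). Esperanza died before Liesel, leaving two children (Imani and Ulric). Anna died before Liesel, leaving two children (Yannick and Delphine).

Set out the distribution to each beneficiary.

Miko first takes 120,000, leaving a balance of 5,640,000. Miko then takes one-quarter of the balance (1,410,000), for a total of 1,530,000. The remaining 4,230,000 passes to the descendants.
No child survives, so the initial division is made at the grandchildren's generation.
The descendants' portion (4,230,000) is divided into 10 shares of 423,000: Sione, Csilla, Odalys, Nkechi, Yseult, Elif, Imani, Ulric, Yannick, and Delphine each take 423,000.

Miko: 1,530,000; Sione: 423,000; Csilla: 423,000; Odalys: 423,000; Nkechi: 423,000; Yseult: 423,000; Elif: 423,000; Imani: 423,000; Ulric: 423,000; Yannick: 423,000; Delphine: 423,000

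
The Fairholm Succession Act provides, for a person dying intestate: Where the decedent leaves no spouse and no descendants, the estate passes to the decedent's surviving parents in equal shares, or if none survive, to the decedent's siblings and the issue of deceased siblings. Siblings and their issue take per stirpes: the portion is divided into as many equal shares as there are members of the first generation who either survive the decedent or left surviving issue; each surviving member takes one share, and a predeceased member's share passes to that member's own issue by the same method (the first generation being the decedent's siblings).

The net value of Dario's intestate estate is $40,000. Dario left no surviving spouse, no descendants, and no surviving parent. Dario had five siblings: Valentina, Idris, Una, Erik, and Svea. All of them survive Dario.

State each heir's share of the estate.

Valentina: $8,000; Idris: $8,000; Una: $8,000; Erik: $8,000; Svea: $8,000

The entire $40,000 passes to the siblings and their issue.
That amount ($40,000) is divided into 5 shares of $8,000: Valentina, Idris, Una, Erik, and Svea each take $8,000.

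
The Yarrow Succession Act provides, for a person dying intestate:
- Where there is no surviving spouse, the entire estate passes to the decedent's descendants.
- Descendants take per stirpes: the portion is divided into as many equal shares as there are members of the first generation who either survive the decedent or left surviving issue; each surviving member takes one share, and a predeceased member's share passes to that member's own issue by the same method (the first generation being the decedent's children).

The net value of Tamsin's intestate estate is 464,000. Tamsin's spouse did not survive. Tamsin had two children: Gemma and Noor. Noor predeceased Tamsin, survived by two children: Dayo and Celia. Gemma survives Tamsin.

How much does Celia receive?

The entire 464,000 passes to the descendants.
That amount (464,000) is divided into 2 shares of 232,000: Gemma takes 232,000; Noor's 232,000 share passes to Noor's issue.
Noor's share (232,000) is divided into 2 shares of 116,000: Dayo and Celia each take 116,000.

Celia receives 116,000.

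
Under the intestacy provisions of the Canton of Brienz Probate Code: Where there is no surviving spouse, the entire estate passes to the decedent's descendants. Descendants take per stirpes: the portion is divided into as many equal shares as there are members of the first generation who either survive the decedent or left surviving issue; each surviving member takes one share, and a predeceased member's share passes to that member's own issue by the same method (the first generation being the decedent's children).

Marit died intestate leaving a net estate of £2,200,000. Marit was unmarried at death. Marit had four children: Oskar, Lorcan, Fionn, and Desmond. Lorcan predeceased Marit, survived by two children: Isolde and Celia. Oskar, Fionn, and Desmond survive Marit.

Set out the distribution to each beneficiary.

Oskar: £550,000; Isolde: £275,000; Celia: £275,000; Fionn: £550,000; Desmond: £550,000

The entire £2,200,000 passes to the descendants.
That amount (£2,200,000) is divided into 4 shares of £550,000: Oskar, Fionn, and Desmond each take £550,000; Lorcan's £550,000 share passes to Lorcan's issue.
Lorcan's share (£550,000) is divided into 2 shares of £275,000: Isolde and Celia each take £275,000.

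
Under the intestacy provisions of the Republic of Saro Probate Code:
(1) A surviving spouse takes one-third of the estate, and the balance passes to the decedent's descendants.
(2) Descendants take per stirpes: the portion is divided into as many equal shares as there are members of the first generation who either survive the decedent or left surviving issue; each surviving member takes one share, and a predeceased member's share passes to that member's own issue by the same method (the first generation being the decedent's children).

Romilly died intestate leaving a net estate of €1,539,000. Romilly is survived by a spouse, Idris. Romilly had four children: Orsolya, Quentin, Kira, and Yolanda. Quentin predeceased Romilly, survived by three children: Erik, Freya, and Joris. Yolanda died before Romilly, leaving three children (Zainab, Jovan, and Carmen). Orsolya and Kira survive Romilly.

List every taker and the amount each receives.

Idris takes one-third of €1,539,000 = €513,000. The remaining €1,026,000 passes to the descendants.
The descendants' portion (€1,026,000) is divided into 4 shares of €256,500: Orsolya and Kira each take €256,500; Quentin's €256,500 share passes to Quentin's issue; Yolanda's €256,500 share passes to Yolanda's issue.
Quentin's share (€256,500) is divided into 3 shares of €85,500: Erik, Freya, and Joris each take €85,500.
Yolanda's share (€256,500) is divided into 3 shares of €85,500: Zainab, Jovan, and Carmen each take €85,500.

Idris: €513,000; Orsolya: €256,500; Erik: €85,500; Freya: €85,500; Joris: €85,500; Kira: €256,500; Zainab: €85,500; Jovan: €85,500; Carmen: €85,500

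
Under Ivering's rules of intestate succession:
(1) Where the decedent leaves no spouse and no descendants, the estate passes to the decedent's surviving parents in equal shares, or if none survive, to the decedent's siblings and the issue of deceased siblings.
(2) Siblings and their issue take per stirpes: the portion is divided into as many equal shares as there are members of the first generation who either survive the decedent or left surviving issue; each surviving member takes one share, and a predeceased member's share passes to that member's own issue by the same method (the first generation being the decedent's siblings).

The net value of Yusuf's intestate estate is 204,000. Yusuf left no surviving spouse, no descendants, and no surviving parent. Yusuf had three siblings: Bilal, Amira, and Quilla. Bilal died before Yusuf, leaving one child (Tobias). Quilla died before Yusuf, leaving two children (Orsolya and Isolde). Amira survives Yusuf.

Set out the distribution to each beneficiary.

Tobias: 68,000; Amira: 68,000; Orsolya: 34,000; Isolde: 34,000

The entire 204,000 passes to the siblings and their issue.
That amount (204,000) is divided into 3 shares of 68,000: Amira takes 68,000; Bilal's 68,000 share passes to Bilal's issue; Quilla's 68,000 share passes to Quilla's issue.
Bilal's share (68,000) passes entirely to Tobias.
Quilla's share (68,000) is divided into 2 shares of 34,000: Orsolya and Isolde each take 34,000.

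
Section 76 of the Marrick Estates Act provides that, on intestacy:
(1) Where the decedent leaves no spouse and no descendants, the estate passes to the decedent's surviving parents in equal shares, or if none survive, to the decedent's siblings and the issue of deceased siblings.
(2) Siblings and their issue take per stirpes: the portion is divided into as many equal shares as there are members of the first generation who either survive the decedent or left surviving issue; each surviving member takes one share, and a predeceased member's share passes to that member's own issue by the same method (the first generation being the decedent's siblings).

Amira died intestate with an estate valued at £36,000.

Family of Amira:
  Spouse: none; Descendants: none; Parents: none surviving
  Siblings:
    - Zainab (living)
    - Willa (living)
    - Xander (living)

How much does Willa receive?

Willa receives £12,000.

The entire £36,000 passes to the siblings and their issue.
That amount (£36,000) is divided into 3 shares of £12,000: Zainab, Willa, and Xander each take £12,000.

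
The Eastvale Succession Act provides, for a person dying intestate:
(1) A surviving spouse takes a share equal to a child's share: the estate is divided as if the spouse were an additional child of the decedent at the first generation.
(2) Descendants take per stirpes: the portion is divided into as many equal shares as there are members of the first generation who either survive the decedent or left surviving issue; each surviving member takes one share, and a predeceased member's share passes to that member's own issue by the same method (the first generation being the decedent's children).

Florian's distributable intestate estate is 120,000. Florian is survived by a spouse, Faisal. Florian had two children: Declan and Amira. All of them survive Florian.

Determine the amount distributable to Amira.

Amira receives 40,000.

The spouse counts as an additional share at the children's level, so there are 3 primary shares of 40,000. Faisal takes one such share (40,000).
The children's combined portion (80,000) is divided into 2 shares of 40,000: Declan and Amira each take 40,000.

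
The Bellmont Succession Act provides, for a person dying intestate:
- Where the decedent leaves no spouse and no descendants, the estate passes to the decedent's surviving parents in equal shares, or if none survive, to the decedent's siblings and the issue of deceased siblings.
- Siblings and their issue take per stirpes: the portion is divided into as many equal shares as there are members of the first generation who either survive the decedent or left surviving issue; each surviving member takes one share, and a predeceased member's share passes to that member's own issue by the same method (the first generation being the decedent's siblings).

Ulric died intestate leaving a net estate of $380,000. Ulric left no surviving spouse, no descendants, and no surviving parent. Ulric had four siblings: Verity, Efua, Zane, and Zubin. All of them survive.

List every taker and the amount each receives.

The entire $380,000 passes to the siblings and their issue.
That amount ($380,000) is divided into 4 shares of $95,000: Verity, Efua, Zane, and Zubin each take $95,000.

Verity: $95,000; Efua: $95,000; Zane: $95,000; Zubin: $95,000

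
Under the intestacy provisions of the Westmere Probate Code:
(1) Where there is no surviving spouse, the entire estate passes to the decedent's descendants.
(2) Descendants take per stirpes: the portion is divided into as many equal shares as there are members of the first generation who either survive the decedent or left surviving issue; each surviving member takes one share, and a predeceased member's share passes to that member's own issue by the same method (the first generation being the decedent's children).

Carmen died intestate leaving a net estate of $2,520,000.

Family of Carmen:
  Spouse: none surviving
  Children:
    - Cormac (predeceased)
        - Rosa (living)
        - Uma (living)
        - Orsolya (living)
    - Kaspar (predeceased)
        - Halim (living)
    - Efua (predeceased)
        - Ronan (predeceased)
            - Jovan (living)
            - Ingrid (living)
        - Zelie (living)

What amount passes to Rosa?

Rosa receives $280,000.

The entire $2,520,000 passes to the descendants.
That amount ($2,520,000) is divided into 3 shares of $840,000: Cormac's $840,000 share passes to Cormac's issue; Kaspar's $840,000 share passes to Kaspar's issue; Efua's $840,000 share passes to Efua's issue.
Cormac's share ($840,000) is divided into 3 shares of $280,000: Rosa, Uma, and Orsolya each take $280,000.
Kaspar's share ($840,000) passes entirely to Halim.
Efua's share ($840,000) is divided into 2 shares of $420,000: Zelie takes $420,000; Ronan's $420,000 share passes to Ronan's issue.
Ronan's share ($420,000) is divided into 2 shares of $210,000: Jovan and Ingrid each take $210,000.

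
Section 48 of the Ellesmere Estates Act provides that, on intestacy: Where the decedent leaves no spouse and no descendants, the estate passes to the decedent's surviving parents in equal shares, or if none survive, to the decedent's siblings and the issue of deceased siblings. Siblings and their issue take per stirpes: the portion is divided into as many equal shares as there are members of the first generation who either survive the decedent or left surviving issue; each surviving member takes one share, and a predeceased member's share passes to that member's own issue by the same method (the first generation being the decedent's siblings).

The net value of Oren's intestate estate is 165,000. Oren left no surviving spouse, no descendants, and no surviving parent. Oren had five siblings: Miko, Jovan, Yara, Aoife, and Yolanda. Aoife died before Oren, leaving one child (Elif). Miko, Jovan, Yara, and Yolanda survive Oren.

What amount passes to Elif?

Elif receives 33,000.

The entire 165,000 passes to the siblings and their issue.
That amount (165,000) is divided into 5 shares of 33,000: Miko, Jovan, Yara, and Yolanda each take 33,000; Aoife's 33,000 share passes to Aoife's issue.
Aoife's share (33,000) passes entirely to Elif.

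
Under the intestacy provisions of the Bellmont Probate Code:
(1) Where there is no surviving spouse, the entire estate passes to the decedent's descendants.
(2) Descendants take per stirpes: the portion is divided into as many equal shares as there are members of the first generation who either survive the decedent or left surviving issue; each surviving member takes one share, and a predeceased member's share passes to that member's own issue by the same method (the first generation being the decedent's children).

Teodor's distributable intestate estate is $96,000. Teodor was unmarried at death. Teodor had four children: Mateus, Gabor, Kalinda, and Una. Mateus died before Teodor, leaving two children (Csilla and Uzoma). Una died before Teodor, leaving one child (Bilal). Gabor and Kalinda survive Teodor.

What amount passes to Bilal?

Bilal receives $24,000.

The entire $96,000 passes to the descendants.
That amount ($96,000) is divided into 4 shares of $24,000: Gabor and Kalinda each take $24,000; Mateus's $24,000 share passes to Mateus's issue; Una's $24,000 share passes to Una's issue.
Mateus's share ($24,000) is divided into 2 shares of $12,000: Csilla and Uzoma each take $12,000.
Una's share ($24,000) passes entirely to Bilal.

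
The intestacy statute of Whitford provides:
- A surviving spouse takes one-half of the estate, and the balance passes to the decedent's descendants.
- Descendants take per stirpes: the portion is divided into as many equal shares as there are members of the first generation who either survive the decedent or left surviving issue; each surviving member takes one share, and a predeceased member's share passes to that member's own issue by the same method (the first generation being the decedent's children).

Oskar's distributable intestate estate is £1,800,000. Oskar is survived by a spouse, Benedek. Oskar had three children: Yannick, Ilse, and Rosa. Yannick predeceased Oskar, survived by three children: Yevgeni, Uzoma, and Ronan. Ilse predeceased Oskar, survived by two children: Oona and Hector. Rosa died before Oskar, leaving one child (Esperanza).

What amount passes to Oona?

Oona receives £150,000.

Benedek takes one-half of £1,800,000 = £900,000. The remaining £900,000 passes to the descendants.
The descendants' portion (£900,000) is divided into 3 shares of £300,000: Yannick's £300,000 share passes to Yannick's issue; Ilse's £300,000 share passes to Ilse's issue; Rosa's £300,000 share passes to Rosa's issue.
Yannick's share (£300,000) is divided into 3 shares of £100,000: Yevgeni, Uzoma, and Ronan each take £100,000.
Ilse's share (£300,000) is divided into 2 shares of £150,000: Oona and Hector each take £150,000.
Rosa's share (£300,000) passes entirely to Esperanza.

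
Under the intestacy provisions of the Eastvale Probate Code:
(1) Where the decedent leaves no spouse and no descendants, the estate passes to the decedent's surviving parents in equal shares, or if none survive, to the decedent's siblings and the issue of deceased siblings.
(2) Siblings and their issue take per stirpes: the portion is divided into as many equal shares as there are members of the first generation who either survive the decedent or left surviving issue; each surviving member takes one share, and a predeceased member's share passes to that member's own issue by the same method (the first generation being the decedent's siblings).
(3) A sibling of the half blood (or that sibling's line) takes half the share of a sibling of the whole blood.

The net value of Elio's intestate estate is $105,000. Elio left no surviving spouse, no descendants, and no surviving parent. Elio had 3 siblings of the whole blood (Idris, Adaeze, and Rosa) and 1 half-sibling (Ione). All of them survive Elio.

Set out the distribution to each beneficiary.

The entire $105,000 passes to the siblings and their issue.
Counting each half-blood sibling's line as half a unit, there are 7/2 units in $105,000, so one unit is $30,000. Whole-blood lines (Idris, Adaeze, and Rosa) take $30,000 each; half-blood lines (Ione) take $15,000 each.

Ione: $15,000; Idris: $30,000; Adaeze: $30,000; Rosa: $30,000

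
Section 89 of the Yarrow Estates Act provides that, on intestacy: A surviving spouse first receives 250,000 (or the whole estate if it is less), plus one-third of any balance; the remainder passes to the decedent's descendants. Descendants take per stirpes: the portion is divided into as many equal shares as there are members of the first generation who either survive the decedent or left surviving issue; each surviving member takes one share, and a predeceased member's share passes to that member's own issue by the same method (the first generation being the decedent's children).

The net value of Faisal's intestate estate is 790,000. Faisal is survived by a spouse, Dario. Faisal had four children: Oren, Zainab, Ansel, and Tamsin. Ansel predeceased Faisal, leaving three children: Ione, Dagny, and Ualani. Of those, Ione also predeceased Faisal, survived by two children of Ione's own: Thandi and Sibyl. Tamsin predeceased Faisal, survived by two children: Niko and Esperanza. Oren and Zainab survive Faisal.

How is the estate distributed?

Dario first takes 250,000, leaving a balance of 540,000. Dario then takes one-third of the balance (180,000), for a total of 430,000. The remaining 360,000 passes to the descendants.
The descendants' portion (360,000) is divided into 4 shares of 90,000: Oren and Zainab each take 90,000; Ansel's 90,000 share passes to Ansel's issue; Tamsin's 90,000 share passes to Tamsin's issue.
Ansel's share (90,000) is divided into 3 shares of 30,000: Dagny and Ualani each take 30,000; Ione's 30,000 share passes to Ione's issue.
Ione's share (30,000) is divided into 2 shares of 15,000: Thandi and Sibyl each take 15,000.
Tamsin's share (90,000) is divided into 2 shares of 45,000: Niko and Esperanza each take 45,000.

Dario: 430,000; Oren: 90,000; Zainab: 90,000; Thandi: 15,000; Sibyl: 15,000; Dagny: 30,000; Ualani: 30,000; Niko: 45,000; Esperanza: 45,000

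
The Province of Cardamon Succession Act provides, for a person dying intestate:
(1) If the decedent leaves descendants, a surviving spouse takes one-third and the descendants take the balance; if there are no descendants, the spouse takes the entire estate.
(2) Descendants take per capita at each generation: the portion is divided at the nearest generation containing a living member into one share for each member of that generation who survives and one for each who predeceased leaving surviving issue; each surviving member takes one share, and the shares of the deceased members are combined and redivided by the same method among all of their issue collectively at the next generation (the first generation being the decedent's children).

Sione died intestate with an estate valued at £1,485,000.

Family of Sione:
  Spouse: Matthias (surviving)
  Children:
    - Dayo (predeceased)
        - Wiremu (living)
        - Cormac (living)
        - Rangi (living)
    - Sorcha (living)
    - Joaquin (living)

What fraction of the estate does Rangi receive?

Matthias takes one-third of £1,485,000 = £495,000. The remaining £990,000 passes to the descendants.
The descendants' portion (£990,000) is divided at the children's generation into 3 shares of £330,000. Sorcha and Joaquin each take £330,000. The remaining share for the deceased Dayo (£330,000) is carried to the next generation.
That pool (£330,000) is divided at the grandchildren's generation equally among Wiremu, Cormac, and Rangi: £110,000 each.

Rangi receives 2/27 of the estate.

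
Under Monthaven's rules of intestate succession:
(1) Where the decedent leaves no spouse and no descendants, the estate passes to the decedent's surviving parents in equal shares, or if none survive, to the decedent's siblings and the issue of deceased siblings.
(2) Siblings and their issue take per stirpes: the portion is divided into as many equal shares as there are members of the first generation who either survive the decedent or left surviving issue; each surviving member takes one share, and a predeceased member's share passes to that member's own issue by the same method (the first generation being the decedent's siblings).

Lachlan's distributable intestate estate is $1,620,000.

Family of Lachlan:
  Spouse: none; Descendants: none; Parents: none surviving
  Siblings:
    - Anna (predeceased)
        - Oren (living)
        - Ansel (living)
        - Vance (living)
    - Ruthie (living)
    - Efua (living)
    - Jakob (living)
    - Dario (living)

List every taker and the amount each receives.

The entire $1,620,000 passes to the siblings and their issue.
That amount ($1,620,000) is divided into 5 shares of $324,000: Ruthie, Efua, Jakob, and Dario each take $324,000; Anna's $324,000 share passes to Anna's issue.
Anna's share ($324,000) is divided into 3 shares of $108,000: Oren, Ansel, and Vance each take $108,000.

Oren: $108,000; Ansel: $108,000; Vance: $108,000; Ruthie: $324,000; Efua: $324,000; Jakob: $324,000; Dario: $324,000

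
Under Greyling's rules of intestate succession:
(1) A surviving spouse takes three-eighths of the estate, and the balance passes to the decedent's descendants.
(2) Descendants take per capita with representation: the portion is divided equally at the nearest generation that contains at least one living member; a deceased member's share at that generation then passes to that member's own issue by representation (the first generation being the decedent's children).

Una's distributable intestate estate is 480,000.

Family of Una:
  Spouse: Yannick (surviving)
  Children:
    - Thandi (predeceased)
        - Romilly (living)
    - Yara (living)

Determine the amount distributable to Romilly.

Romilly receives 150,000.

Yannick takes three-eighths of 480,000 = 180,000. The remaining 300,000 passes to the descendants.
The descendants' portion (300,000) is divided into 2 shares of 150,000: Yara takes 150,000; Thandi's 150,000 share passes to Thandi's issue.
Thandi's share (150,000) passes entirely to Romilly.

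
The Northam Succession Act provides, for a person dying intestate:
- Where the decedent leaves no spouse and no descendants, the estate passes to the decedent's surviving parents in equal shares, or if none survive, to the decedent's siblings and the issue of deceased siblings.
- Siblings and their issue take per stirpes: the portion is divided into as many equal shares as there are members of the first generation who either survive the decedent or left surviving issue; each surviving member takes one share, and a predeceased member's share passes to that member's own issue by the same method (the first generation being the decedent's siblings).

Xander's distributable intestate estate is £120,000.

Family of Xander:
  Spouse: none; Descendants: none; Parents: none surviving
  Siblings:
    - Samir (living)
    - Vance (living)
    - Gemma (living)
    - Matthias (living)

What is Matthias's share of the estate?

The entire £120,000 passes to the siblings and their issue.
That amount (£120,000) is divided into 4 shares of £30,000: Samir, Vance, Gemma, and Matthias each take £30,000.

Matthias receives £30,000.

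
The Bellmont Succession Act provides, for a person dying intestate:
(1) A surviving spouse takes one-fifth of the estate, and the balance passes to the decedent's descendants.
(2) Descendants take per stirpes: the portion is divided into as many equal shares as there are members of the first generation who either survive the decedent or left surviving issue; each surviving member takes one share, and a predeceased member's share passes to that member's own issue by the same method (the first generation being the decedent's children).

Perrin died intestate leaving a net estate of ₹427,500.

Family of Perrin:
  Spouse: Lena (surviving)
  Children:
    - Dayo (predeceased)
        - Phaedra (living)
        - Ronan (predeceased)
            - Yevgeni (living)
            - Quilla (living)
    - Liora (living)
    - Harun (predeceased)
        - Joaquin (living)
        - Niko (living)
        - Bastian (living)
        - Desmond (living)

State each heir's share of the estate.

Lena: ₹85,500; Phaedra: ₹57,000; Yevgeni: ₹28,500; Quilla: ₹28,500; Liora: ₹114,000; Joaquin: ₹28,500; Niko: ₹28,500; Bastian: ₹28,500; Desmond: ₹28,500

Lena takes one-fifth of ₹427,500 = ₹85,500. The remaining ₹342,000 passes to the descendants.
The descendants' portion (₹342,000) is divided into 3 shares of ₹114,000: Liora takes ₹114,000; Dayo's ₹114,000 share passes to Dayo's issue; Harun's ₹114,000 share passes to Harun's issue.
Dayo's share (₹114,000) is divided into 2 shares of ₹57,000: Phaedra takes ₹57,000; Ronan's ₹57,000 share passes to Ronan's issue.
Ronan's share (₹57,000) is divided into 2 shares of ₹28,500: Yevgeni and Quilla each take ₹28,500.
Harun's share (₹114,000) is divided into 4 shares of ₹28,500: Joaquin, Niko, Bastian, and Desmond each take ₹28,500.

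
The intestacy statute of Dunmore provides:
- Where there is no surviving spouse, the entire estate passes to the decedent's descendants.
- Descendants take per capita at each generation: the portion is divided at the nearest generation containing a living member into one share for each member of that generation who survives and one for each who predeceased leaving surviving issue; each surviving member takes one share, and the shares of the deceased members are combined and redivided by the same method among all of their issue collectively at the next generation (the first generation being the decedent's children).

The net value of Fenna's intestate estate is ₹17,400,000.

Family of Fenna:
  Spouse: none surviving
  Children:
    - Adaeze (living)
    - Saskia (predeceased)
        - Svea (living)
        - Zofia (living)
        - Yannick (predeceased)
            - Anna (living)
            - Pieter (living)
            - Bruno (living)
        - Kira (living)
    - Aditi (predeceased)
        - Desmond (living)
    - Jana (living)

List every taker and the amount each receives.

The entire ₹17,400,000 passes to the descendants.
That amount (₹17,400,000) is divided at the children's generation into 4 shares of ₹4,350,000. Adaeze and Jana each take ₹4,350,000. The 2 shares of the deceased (Saskia and Aditi) are combined into a pool of ₹8,700,000.
That pool (₹8,700,000) is divided at the grandchildren's generation into 5 shares of ₹1,740,000. Svea, Zofia, Kira, and Desmond each take ₹1,740,000. The remaining share for the deceased Yannick (₹1,740,000) is carried to the next generation.
That pool (₹1,740,000) is divided at the great-grandchildren's generation equally among Anna, Pieter, and Bruno: ₹580,000 each.

Adaeze: ₹4,350,000; Svea: ₹1,740,000; Zofia: ₹1,740,000; Anna: ₹580,000; Pieter: ₹580,000; Bruno: ₹580,000; Kira: ₹1,740,000; Desmond: ₹1,740,000; Jana: ₹4,350,000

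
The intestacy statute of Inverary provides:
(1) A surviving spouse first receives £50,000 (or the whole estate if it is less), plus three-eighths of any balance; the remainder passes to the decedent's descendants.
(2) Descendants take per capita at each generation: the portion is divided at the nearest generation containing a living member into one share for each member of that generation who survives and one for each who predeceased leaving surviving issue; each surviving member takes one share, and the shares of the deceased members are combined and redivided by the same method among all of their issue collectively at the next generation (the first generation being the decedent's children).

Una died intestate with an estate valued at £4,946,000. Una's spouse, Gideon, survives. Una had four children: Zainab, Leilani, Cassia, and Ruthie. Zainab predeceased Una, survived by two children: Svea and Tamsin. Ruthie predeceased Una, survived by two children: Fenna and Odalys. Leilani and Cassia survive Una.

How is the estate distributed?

Gideon: £1,886,000; Svea: £382,500; Tamsin: £382,500; Leilani: £765,000; Cassia: £765,000; Fenna: £382,500; Odalys: £382,500

Gideon first takes £50,000, leaving a balance of £4,896,000. Gideon then takes three-eighths of the balance (£1,836,000), for a total of £1,886,000. The remaining £3,060,000 passes to the descendants.
The descendants' portion (£3,060,000) is divided at the children's generation into 4 shares of £765,000. Leilani and Cassia each take £765,000. The 2 shares of the deceased (Zainab and Ruthie) are combined into a pool of £1,530,000.
That pool (£1,530,000) is divided at the grandchildren's generation equally among Svea, Tamsin, Fenna, and Odalys: £382,500 each.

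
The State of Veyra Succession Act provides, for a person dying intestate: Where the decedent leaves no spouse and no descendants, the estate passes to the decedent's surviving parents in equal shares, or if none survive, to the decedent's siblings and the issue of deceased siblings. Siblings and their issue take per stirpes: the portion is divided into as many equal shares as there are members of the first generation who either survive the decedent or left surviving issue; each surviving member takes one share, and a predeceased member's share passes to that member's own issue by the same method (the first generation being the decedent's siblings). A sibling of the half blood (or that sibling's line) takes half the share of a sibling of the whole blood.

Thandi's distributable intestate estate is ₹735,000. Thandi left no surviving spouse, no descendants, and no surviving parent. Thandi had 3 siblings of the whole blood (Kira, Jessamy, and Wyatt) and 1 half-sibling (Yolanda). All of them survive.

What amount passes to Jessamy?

Jessamy receives ₹210,000.

The entire ₹735,000 passes to the siblings and their issue.
Counting each half-blood sibling's line as half a unit, there are 7/2 units in ₹735,000, so one unit is ₹210,000. Whole-blood lines (Kira, Jessamy, and Wyatt) take ₹210,000 each; half-blood lines (Yolanda) take ₹105,000 each.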